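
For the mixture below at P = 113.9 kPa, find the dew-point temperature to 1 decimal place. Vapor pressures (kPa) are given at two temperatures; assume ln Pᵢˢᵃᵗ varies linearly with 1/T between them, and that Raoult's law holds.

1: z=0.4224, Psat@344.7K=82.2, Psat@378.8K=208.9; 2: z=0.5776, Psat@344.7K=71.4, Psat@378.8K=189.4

T = 358.5 K

Dew-point temperature: Σzᵢ·P/Pᵢˢᵃᵗ(T) = 1. Interpolate ln Pᵢˢᵃᵗ = aᵢ + bᵢ/T.
  T = 344.7 K: ΣzᵢP/Pᵢˢᵃᵗ = 1.5067
  T = 378.8 K: ΣzᵢP/Pᵢˢᵃᵗ = 0.5777
  T = 361.8 K: ΣzᵢP/Pᵢˢᵃᵗ = 0.9108
  T = 353.2 K: ΣzᵢP/Pᵢˢᵃᵗ = 1.1660
  T = 357.5 K: ΣzᵢP/Pᵢˢᵃᵗ = 1.0290
  T = 359.6 K: ΣzᵢP/Pᵢˢᵃᵗ = 0.9691
Interpolating between 357.5 K and 359.6 K gives T ≈ 358.5 K.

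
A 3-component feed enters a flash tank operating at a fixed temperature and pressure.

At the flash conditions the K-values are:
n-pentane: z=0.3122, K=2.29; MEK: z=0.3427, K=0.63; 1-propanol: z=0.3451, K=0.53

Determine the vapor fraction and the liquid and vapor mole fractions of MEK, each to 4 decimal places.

Let ψ = V/F and solve Σ zᵢ(Kᵢ−1)/(1+ψ(Kᵢ−1)) = 0.
Feasibility: ΣzᵢKᵢ = 1.1137, Σzᵢ/Kᵢ = 1.3314 — both > 1, two phases present.
Newton–Raphson from ψ = 0.5:
  ψ = 0.5000: g = -0.12278, g' = -0.3929 → ψ = 0.1875
  ψ = 0.1875: g = 0.01018, g' = -0.4827 → ψ = 0.2086
  ψ = 0.2086: g = 0.00012, g' = -0.4714 → ψ = 0.2088
Converged at ψ = 0.2088.
Compositions from xᵢ = zᵢ/(1+ψ(Kᵢ−1)), yᵢ = Kᵢxᵢ:
  n-pentane: x = 0.2459, y = 0.5632
  MEK: x = 0.3714, y = 0.2340
  1-propanol: x = 0.3827, y = 0.2028

ψ = 0.2088, x_MEK = 0.3714, y_MEK = 0.2340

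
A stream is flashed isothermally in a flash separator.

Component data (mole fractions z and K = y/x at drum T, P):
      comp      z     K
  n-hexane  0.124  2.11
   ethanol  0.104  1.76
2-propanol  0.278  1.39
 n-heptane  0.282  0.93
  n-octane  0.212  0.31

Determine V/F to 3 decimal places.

Rachford–Rice: g(V/F) = Σ zᵢ(Kᵢ−1)/(1+V/F(Kᵢ−1)) = 0.
Feasibility: ΣzᵢKᵢ = 1.159, Σzᵢ/Kᵢ = 1.305 — both > 1, two phases present.
Newton iteration, V/F⁰ = 0.5:
  V/F = 0.500: g = -0.0073, g' = -0.361 → V/F = 0.480
Converged at V/F = 0.480.

V/F = 0.480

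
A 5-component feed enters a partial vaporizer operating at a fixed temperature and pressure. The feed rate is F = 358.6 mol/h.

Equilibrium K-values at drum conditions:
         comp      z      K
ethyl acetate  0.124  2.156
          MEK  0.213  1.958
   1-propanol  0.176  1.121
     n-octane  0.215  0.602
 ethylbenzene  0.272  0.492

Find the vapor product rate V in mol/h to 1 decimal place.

V = 133.7 mol/h

Iterate (Newton) starting at ψ = 0.5:
  ψ = 0.500: g = -0.0432, g' = -0.337 → ψ = 0.372
  ψ = 0.372: g = 0.0002, g' = -0.343 → ψ = 0.373
Converged at ψ = 0.373.
Then V = ψ·F = 0.3727·358.6 = 133.7 mol/h and L = F − V = 224.9 mol/h.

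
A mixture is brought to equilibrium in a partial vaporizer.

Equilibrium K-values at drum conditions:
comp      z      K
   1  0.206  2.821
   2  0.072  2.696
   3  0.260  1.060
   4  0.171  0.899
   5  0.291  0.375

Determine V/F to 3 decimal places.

V/F = 0.489

Material balance + equilibrium reduce to Σ zᵢ(Kᵢ−1)/(1+V/F(Kᵢ−1)) = 0.
Check two-phase: ΣzᵢKᵢ = 1.314 > 1 and Σzᵢ/Kᵢ = 1.311 > 1, so g(0) = 0.314 > 0 and g(1) = -0.311 < 0.
Newton–Raphson from V/F = 0.5:
  V/F = 0.500: g = -0.0052, g' = -0.491 → V/F = 0.489
Converged at V/F = 0.489.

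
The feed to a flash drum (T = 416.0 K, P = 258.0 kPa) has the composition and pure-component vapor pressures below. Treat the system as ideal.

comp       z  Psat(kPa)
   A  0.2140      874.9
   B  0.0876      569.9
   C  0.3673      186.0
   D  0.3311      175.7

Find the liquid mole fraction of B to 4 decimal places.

x_B = 0.0489

Raoult's law: Kᵢ = Pᵢˢᵃᵗ/P = Pᵢˢᵃᵗ/258.0.
  K_A = 874.9/258.0 = 3.391085, K_B = 569.9/258.0 = 2.208915, K_C = 186.0/258.0 = 0.720930, K_D = 175.7/258.0 = 0.681008
Newton iteration, β⁰ = 0.5:
  β = 0.5000: g = 0.05428, g' = -0.3899 → β = 0.6392
  β = 0.6392: g = 0.00468, g' = -0.3277 → β = 0.6535
  β = 0.6535: g = 0.00003, g' = -0.3228 → β = 0.6536
Converged at β = 0.6536.
Compositions from xᵢ = zᵢ/(1+β(Kᵢ−1)), yᵢ = Kᵢxᵢ:
  A: x = 0.0835, y = 0.2832
  B: x = 0.0489, y = 0.1081
  C: x = 0.4492, y = 0.3239
  D: x = 0.4183, y = 0.2849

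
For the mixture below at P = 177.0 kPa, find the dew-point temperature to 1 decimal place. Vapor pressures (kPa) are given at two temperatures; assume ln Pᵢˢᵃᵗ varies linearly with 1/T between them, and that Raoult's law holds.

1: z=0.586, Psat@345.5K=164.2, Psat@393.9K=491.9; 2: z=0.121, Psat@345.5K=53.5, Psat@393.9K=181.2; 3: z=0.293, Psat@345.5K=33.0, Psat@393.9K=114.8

T = 382.9 K

Dew-point temperature: Σzᵢ·P/Pᵢˢᵃᵗ(T) = 1. Interpolate ln Pᵢˢᵃᵗ = aᵢ + bᵢ/T.
  T = 345.5 K: ΣzᵢP/Pᵢˢᵃᵗ = 2.6035
  T = 393.9 K: ΣzᵢP/Pᵢˢᵃᵗ = 0.7808
  T = 369.7 K: ΣzᵢP/Pᵢˢᵃᵗ = 1.3700
  T = 381.8 K: ΣzᵢP/Pᵢˢᵃᵗ = 1.0250
  T = 387.9 K: ΣzᵢP/Pᵢˢᵃᵗ = 0.8917
  T = 384.9 K: ΣzᵢP/Pᵢˢᵃᵗ = 0.9544
  T = 383.4 K: ΣzᵢP/Pᵢˢᵃᵗ = 0.9878
Interpolating between 381.8 K and 383.4 K gives T ≈ 382.9 K.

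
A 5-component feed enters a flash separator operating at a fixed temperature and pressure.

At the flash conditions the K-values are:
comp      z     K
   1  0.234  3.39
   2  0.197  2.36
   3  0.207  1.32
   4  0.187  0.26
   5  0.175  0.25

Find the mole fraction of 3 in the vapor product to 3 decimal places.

Material balance + equilibrium reduce to Σ zᵢ(Kᵢ−1)/(1+ψ(Kᵢ−1)) = 0.
Check two-phase: ΣzᵢKᵢ = 1.624 > 1 and Σzᵢ/Kᵢ = 1.729 > 1, so g(0) = 0.624 > 0 and g(1) = -0.729 < 0.
Iterate (Newton) starting at ψ = 0.5:
  ψ = 0.500: g = 0.0417, g' = -0.932 → ψ = 0.545
  ψ = 0.545: g = -0.0005, g' = -0.957 → ψ = 0.544
Converged at ψ = 0.544.
Compositions from xᵢ = zᵢ/(1+ψ(Kᵢ−1)), yᵢ = Kᵢxᵢ:
  1: x = 0.102, y = 0.345
  2: x = 0.113, y = 0.267
  3: x = 0.176, y = 0.233
  4: x = 0.313, y = 0.081
  5: x = 0.296, y = 0.074

y_3 = 0.233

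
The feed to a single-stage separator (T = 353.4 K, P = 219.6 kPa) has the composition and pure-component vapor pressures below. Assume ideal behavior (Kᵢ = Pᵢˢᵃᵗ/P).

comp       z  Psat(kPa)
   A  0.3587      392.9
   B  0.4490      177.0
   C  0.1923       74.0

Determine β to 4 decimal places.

β = 0.2232

Raoult's law: Kᵢ = Pᵢˢᵃᵗ/P = Pᵢˢᵃᵗ/219.6.
  K_A = 392.9/219.6 = 1.789162, K_B = 177.0/219.6 = 0.806011, K_C = 74.0/219.6 = 0.336976
Let β = V/F and solve Σ zᵢ(Kᵢ−1)/(1+β(Kᵢ−1)) = 0.
Check two-phase: ΣzᵢKᵢ = 1.0685 > 1 and Σzᵢ/Kᵢ = 1.3282 > 1, so g(0) = 0.0685 > 0 and g(1) = -0.3282 < 0.
Iterate (Newton) starting at β = 0.5:
  β = 0.5000: g = -0.08420, g' = -0.3248 → β = 0.2407
  β = 0.2407: g = -0.00520, g' = -0.2960 → β = 0.2232
Converged at β = 0.2232.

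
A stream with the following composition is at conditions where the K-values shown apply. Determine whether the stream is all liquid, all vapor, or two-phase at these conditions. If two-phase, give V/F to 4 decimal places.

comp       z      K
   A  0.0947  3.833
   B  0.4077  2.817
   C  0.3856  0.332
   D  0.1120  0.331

two-phase, V/F = 0.4998

ΣzᵢKᵢ = 1.6766; Σzᵢ/Kᵢ = 1.6692.
Both exceed 1, so a two-phase solution exists.
Newton iteration, ψ⁰ = 0.42:
  ψ = 0.4200: g = 0.08043, g' = -1.0209 → ψ = 0.4988
  ψ = 0.4988: g = 0.00105, g' = -1.0008 → ψ = 0.4998
Converged at ψ = 0.4998.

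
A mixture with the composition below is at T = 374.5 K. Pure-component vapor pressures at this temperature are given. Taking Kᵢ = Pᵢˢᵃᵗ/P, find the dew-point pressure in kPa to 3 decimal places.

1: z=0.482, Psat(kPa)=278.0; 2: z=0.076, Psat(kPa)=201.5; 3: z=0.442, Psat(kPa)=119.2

Pdew = 171.850 kPa

At the dew point ψ → 1, so Σzᵢ/Kᵢ = 1 with Kᵢ = Pᵢˢᵃᵗ/P ⇒ 1/P = Σzᵢ/Pᵢˢᵃᵗ.
1/P = 0.482/278.0 + 0.076/201.5 + 0.442/119.2 = 0.005819 ⇒ P = 171.850 kPa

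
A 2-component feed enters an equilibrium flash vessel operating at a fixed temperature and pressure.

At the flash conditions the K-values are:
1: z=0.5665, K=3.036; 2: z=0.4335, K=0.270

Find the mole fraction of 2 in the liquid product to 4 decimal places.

Let β = V/F and solve Σ zᵢ(Kᵢ−1)/(1+β(Kᵢ−1)) = 0.
Feasibility: ΣzᵢKᵢ = 1.8369, Σzᵢ/Kᵢ = 1.7921 — both > 1, two phases present.
Binary case is linear: z₁(K₁−1)(1+β(K₂−1)) + z₂(K₂−1)(1+β(K₁−1)) = 0
⇒ β = [z₁(K₁−1)+z₂(K₂−1)] / [−(K₁−1)(K₂−1)] = 0.83694/1.48628 = 0.5631
Compositions from xᵢ = zᵢ/(1+β(Kᵢ−1)), yᵢ = Kᵢxᵢ:
  1: x = 0.2639, y = 0.8013
  2: x = 0.7361, y = 0.1987

x_2 = 0.7361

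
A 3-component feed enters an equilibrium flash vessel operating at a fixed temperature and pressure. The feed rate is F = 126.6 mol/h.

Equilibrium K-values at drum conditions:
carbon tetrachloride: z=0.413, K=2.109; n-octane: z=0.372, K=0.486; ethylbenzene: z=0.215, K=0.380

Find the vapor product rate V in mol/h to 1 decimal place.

V = 27.5 mol/h

Iterate (Newton) starting at V/F = 0.44:
  V/F = 0.440: g = -0.1226, g' = -0.550 → V/F = 0.217
Converged at V/F = 0.217.
Then V = V/F·F = 0.2169·126.6 = 27.5 mol/h and L = F − V = 99.1 mol/h.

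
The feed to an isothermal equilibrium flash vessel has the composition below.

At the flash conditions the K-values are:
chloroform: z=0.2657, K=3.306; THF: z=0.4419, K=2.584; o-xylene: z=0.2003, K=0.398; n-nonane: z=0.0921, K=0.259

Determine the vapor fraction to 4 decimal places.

Let ψ = V/F and solve Σ zᵢ(Kᵢ−1)/(1+ψ(Kᵢ−1)) = 0.
g(0) = ΣzᵢKᵢ − 1 = 1.1238 and g(1) = 1 − Σzᵢ/Kᵢ = -0.1102, so a root lies in (0, 1).
Newton–Raphson from ψ = 0.5:
  ψ = 0.5000: g = 0.39427, g' = -0.9263 → ψ = 0.9257
  ψ = 0.9257: g = -0.01034, g' = -1.2090 → ψ = 0.9171
  ψ = 0.9171: g = -0.00011, g' = -1.1843 → ψ = 0.9170
Converged at ψ = 0.9170.

ψ = 0.9170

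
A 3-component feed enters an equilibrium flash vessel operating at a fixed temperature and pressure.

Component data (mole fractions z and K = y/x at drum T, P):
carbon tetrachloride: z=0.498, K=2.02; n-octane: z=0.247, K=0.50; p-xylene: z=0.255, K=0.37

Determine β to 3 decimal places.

Newton–Raphson from β = 0.5:
  β = 0.500: g = -0.0628, g' = -0.553 → β = 0.386
  β = 0.386: g = -0.0011, g' = -0.538 → β = 0.384
Converged at β = 0.384.

β = 0.384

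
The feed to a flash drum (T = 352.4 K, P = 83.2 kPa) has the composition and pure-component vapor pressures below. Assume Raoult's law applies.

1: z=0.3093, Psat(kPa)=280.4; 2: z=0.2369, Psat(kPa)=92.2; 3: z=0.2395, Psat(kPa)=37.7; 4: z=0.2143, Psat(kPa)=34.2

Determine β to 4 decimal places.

β = 0.5010

Raoult's law: Kᵢ = Pᵢˢᵃᵗ/P = Pᵢˢᵃᵗ/83.2.
  K_1 = 280.4/83.2 = 3.370192, K_2 = 92.2/83.2 = 1.108173, K_3 = 37.7/83.2 = 0.453125, K_4 = 34.2/83.2 = 0.411058
Let β = V/F and solve Σ zᵢ(Kᵢ−1)/(1+β(Kᵢ−1)) = 0.
Check two-phase: ΣzᵢKᵢ = 1.5015 > 1 and Σzᵢ/Kᵢ = 1.3554 > 1, so g(0) = 0.5015 > 0 and g(1) = -0.3554 < 0.
Iterate (Newton) starting at β = 0.5:
  β = 0.5000: g = 0.00066, g' = -0.6514 → β = 0.5010
Converged at β = 0.5010.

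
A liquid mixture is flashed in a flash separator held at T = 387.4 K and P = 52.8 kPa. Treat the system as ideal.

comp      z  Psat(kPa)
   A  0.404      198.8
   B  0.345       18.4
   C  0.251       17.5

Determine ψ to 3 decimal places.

Raoult's law: Kᵢ = Pᵢˢᵃᵗ/P = Pᵢˢᵃᵗ/52.8.
  K_A = 198.8/52.8 = 3.76515, K_B = 18.4/52.8 = 0.34848, K_C = 17.5/52.8 = 0.33144
Let ψ = V/F and solve Σ zᵢ(Kᵢ−1)/(1+ψ(Kᵢ−1)) = 0.
Feasibility: ΣzᵢKᵢ = 1.725, Σzᵢ/Kᵢ = 1.855 — both > 1, two phases present.
Newton–Raphson from ψ = 0.51:
  ψ = 0.510: g = -0.1278, g' = -1.119 → ψ = 0.396
  ψ = 0.396: g = 0.0023, g' = -1.178 → ψ = 0.398
Converged at ψ = 0.398.

ψ = 0.398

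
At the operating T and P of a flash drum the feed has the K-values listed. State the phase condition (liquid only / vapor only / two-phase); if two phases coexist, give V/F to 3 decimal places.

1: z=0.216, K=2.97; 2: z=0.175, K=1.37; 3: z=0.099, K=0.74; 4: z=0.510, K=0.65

ΣzᵢKᵢ = 1.286; Σzᵢ/Kᵢ = 1.119.
Both exceed 1, so a two-phase solution exists.
Rachford–Rice: g(ψ) = Σ zᵢ(Kᵢ−1)/(1+ψ(Kᵢ−1)) = 0.
Iterate (Newton) starting at ψ = 0.58:
  ψ = 0.580: g = -0.0024, g' = -0.306 → ψ = 0.572
Converged at ψ = 0.572.

two-phase, V/F = 0.572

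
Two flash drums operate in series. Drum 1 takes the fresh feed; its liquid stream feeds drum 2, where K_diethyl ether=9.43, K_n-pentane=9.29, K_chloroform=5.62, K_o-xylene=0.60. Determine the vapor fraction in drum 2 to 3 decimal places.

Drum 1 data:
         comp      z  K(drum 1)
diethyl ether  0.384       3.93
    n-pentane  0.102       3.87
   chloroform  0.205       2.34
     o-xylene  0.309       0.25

V/F (drum 2) = 0.502

Drum 1:
Rachford–Rice: g(ψ₁) = Σ zᵢ(Kᵢ−1)/(1+ψ₁(Kᵢ−1)) = 0.
Check two-phase: ΣzᵢKᵢ = 2.461 > 1 and Σzᵢ/Kᵢ = 1.448 > 1, so g(0) = 1.461 > 0 and g(1) = -0.448 < 0.
Newton–Raphson from ψ₁ = 0.5:
  ψ₁ = 0.500: g = 0.3704, g' = -1.261 → ψ₁ = 0.794
  ψ₁ = 0.794: g = -0.0118, g' = -1.524 → ψ₁ = 0.786
Converged at ψ₁ = 0.786.
Drum-1 compositions:
  diethyl ether: x = 0.116, y = 0.457
  n-pentane: x = 0.031, y = 0.121
  chloroform: x = 0.100, y = 0.234
  o-xylene: x = 0.753, y = 0.188
Drum-2 feed = drum-1 liquid: z₂ = (0.1163, 0.0313, 0.0999, 0.7525).
Drum 2:
Material balance + equilibrium reduce to Σ zᵢ(Kᵢ−1)/(1+ψ₂(Kᵢ−1)) = 0.
Feasibility: ΣzᵢKᵢ = 2.400, Σzᵢ/Kᵢ = 1.288 — both > 1, two phases present.
Iterate (Newton) starting at ψ₂ = 0.52:
  ψ₂ = 0.520: g = -0.0135, g' = -0.738 → ψ₂ = 0.502
Converged at ψ₂ = 0.502.
  diethyl ether: x = 0.022, y = 0.210
  n-pentane: x = 0.006, y = 0.056
  chloroform: x = 0.030, y = 0.169
  o-xylene: x = 0.942, y = 0.565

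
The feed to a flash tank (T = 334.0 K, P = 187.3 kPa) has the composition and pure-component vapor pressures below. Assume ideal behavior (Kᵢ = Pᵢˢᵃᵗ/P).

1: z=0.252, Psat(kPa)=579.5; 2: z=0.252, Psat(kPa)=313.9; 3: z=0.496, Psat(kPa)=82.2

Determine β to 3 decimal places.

Raoult's law: Kᵢ = Pᵢˢᵃᵗ/P = Pᵢˢᵃᵗ/187.3.
  K_1 = 579.5/187.3 = 3.09397, K_2 = 313.9/187.3 = 1.67592, K_3 = 82.2/187.3 = 0.43887
Newton iteration, β⁰ = 0.58:
  β = 0.580: g = -0.0520, g' = -0.628 → β = 0.497
Converged at β = 0.497.

β = 0.497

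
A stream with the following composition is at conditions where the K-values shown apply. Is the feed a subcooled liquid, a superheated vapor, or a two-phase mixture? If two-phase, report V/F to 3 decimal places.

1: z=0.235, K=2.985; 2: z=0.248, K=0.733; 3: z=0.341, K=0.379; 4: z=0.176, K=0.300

two-phase, V/F = 0.061

ΣzᵢKᵢ = 1.065; Σzᵢ/Kᵢ = 1.903.
Both exceed 1, so a two-phase solution exists.
Material balance + equilibrium reduce to Σ zᵢ(Kᵢ−1)/(1+ψ(Kᵢ−1)) = 0.
Newton iteration, ψ⁰ = 0.5:
  ψ = 0.500: g = -0.3390, g' = -0.738 → ψ = 0.040
  ψ = 0.040: g = 0.0209, g' = -1.041 → ψ = 0.060
  ψ = 0.060: g = 0.0005, g' = -0.992 → ψ = 0.061
Converged at ψ = 0.061.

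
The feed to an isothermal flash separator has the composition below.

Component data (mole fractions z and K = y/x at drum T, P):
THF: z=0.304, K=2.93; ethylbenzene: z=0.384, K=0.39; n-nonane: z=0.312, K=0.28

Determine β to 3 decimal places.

Rachford–Rice: g(β) = Σ zᵢ(Kᵢ−1)/(1+β(Kᵢ−1)) = 0.
g(0) = ΣzᵢKᵢ − 1 = 0.128 and g(1) = 1 − Σzᵢ/Kᵢ = -1.203, so a root lies in (0, 1).
Iterate (Newton) starting at β = 0.3:
  β = 0.300: g = -0.2017, g' = -0.931 → β = 0.083
  β = 0.083: g = 0.0195, g' = -1.182 → β = 0.100
Converged at β = 0.100.

β = 0.100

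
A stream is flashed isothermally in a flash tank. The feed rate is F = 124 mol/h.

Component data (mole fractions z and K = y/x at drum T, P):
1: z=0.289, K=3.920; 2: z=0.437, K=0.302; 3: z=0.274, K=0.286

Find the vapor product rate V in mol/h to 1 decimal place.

V = 20.7 mol/h

Material balance + equilibrium reduce to Σ zᵢ(Kᵢ−1)/(1+ψ(Kᵢ−1)) = 0.
g(0) = ΣzᵢKᵢ − 1 = 0.343 and g(1) = 1 − Σzᵢ/Kᵢ = -1.479, so a root lies in (0, 1).
Newton iteration, ψ⁰ = 0.5:
  ψ = 0.500: g = -0.4298, g' = -1.247 → ψ = 0.155
  ψ = 0.155: g = 0.0182, g' = -1.610 → ψ = 0.167
Converged at ψ = 0.167.
Then V = ψ·F = 0.1669·124 = 20.7 mol/h and L = F − V = 103.3 mol/h.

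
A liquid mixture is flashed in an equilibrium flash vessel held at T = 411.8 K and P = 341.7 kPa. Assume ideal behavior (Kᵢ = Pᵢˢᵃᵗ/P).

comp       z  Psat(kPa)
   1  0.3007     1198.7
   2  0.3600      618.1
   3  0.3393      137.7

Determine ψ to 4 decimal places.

Raoult's law: Kᵢ = Pᵢˢᵃᵗ/P = Pᵢˢᵃᵗ/341.7.
  K_1 = 1198.7/341.7 = 3.508048, K_2 = 618.1/341.7 = 1.808897, K_3 = 137.7/341.7 = 0.402985
Rachford–Rice: g(ψ) = Σ zᵢ(Kᵢ−1)/(1+ψ(Kᵢ−1)) = 0.
g(0) = ΣzᵢKᵢ − 1 = 0.8428 and g(1) = 1 − Σzᵢ/Kᵢ = -0.1267, so a root lies in (0, 1).
Newton–Raphson from ψ = 0.44:
  ψ = 0.4400: g = 0.29855, g' = -0.7780 → ψ = 0.8237
  ψ = 0.8237: g = 0.02217, g' = -0.7543 → ψ = 0.8531
  ψ = 0.8531: g = -0.00032, g' = -0.7766 → ψ = 0.8527
Converged at ψ = 0.8527.

ψ = 0.8527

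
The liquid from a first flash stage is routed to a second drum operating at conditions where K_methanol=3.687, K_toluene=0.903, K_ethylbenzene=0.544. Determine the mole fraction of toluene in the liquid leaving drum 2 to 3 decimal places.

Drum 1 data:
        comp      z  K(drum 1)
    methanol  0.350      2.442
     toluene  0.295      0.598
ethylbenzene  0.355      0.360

Drum 1:
Material balance + equilibrium reduce to Σ zᵢ(Kᵢ−1)/(1+ψ₁(Kᵢ−1)) = 0.
Check two-phase: ΣzᵢKᵢ = 1.159 > 1 and Σzᵢ/Kᵢ = 1.623 > 1, so g(0) = 0.159 > 0 and g(1) = -0.623 < 0.
Newton iteration, ψ₁⁰ = 0.5:
  ψ₁ = 0.500: g = -0.1893, g' = -0.635 → ψ₁ = 0.202
  ψ₁ = 0.202: g = 0.0009, g' = -0.685 → ψ₁ = 0.203
Converged at ψ₁ = 0.203.
Drum-1 compositions:
  methanol: x = 0.271, y = 0.661
  toluene: x = 0.321, y = 0.192
  ethylbenzene: x = 0.408, y = 0.147
Drum-2 feed = drum-1 liquid: z₂ = (0.2707, 0.3212, 0.4081).
Drum 2:
Rachford–Rice: g(ψ₂) = Σ zᵢ(Kᵢ−1)/(1+ψ₂(Kᵢ−1)) = 0.
Check two-phase: ΣzᵢKᵢ = 1.510 > 1 and Σzᵢ/Kᵢ = 1.179 > 1, so g(0) = 0.510 > 0 and g(1) = -0.179 < 0.
Iterate (Newton) starting at ψ₂ = 0.54:
  ψ₂ = 0.540: g = 0.0170, g' = -0.478 → ψ₂ = 0.576
Converged at ψ₂ = 0.576.
  methanol: x = 0.106, y = 0.392
  toluene: x = 0.340, y = 0.307
  ethylbenzene: x = 0.554, y = 0.301

x_toluene (drum 2) = 0.340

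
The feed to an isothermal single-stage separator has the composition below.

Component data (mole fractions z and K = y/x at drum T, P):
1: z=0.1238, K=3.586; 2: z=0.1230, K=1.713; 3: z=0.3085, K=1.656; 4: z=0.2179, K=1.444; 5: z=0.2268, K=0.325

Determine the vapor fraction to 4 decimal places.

Let ψ = V/F and solve Σ zᵢ(Kᵢ−1)/(1+ψ(Kᵢ−1)) = 0.
Check two-phase: ΣzᵢKᵢ = 1.5539 > 1 and Σzᵢ/Kᵢ = 1.1414 > 1, so g(0) = 0.5539 > 0 and g(1) = -0.1414 < 0.
Newton iteration, ψ⁰ = 0.68:
  ψ = 0.6800: g = 0.10641, g' = -0.5791 → ψ = 0.8638
  ψ = 0.8638: g = -0.01477, g' = -0.7740 → ψ = 0.8447
  ψ = 0.8447: g = -0.00030, g' = -0.7430 → ψ = 0.8443
Converged at ψ = 0.8443.

ψ = 0.8443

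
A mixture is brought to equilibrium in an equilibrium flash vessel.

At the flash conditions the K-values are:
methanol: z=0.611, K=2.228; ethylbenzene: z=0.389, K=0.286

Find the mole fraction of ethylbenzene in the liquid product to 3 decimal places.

x_ethylbenzene = 0.632

Rachford–Rice: g(ψ) = Σ zᵢ(Kᵢ−1)/(1+ψ(Kᵢ−1)) = 0.
g(0) = ΣzᵢKᵢ − 1 = 0.473 and g(1) = 1 − Σzᵢ/Kᵢ = -0.634, so a root lies in (0, 1).
Newton–Raphson from ψ = 0.67:
  ψ = 0.670: g = -0.1208, g' = -1.006 → ψ = 0.550
  ψ = 0.550: g = -0.0094, g' = -0.866 → ψ = 0.539
Converged at ψ = 0.539.
Compositions from xᵢ = zᵢ/(1+ψ(Kᵢ−1)), yᵢ = Kᵢxᵢ:
  methanol: x = 0.368, y = 0.819
  ethylbenzene: x = 0.632, y = 0.181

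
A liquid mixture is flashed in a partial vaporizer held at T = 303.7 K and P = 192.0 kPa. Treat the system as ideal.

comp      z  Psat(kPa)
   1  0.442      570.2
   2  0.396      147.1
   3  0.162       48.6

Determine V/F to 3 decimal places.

Raoult's law: Kᵢ = Pᵢˢᵃᵗ/P = Pᵢˢᵃᵗ/192.0.
  K_1 = 570.2/192.0 = 2.96979, K_2 = 147.1/192.0 = 0.76615, K_3 = 48.6/192.0 = 0.25312
Material balance + equilibrium reduce to Σ zᵢ(Kᵢ−1)/(1+V/F(Kᵢ−1)) = 0.
g(0) = ΣzᵢKᵢ − 1 = 0.657 and g(1) = 1 − Σzᵢ/Kᵢ = -0.306, so a root lies in (0, 1).
Iterate (Newton) starting at V/F = 0.47:
  V/F = 0.470: g = 0.1616, g' = -0.704 → V/F = 0.699
  V/F = 0.699: g = 0.0021, g' = -0.730 → V/F = 0.702
Converged at V/F = 0.702.

V/F = 0.702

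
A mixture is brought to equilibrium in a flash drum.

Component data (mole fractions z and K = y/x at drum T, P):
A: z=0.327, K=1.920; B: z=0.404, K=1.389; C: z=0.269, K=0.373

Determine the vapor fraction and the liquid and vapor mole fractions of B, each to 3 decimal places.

ψ = 0.712, x_B = 0.316, y_B = 0.439

Let ψ = V/F and solve Σ zᵢ(Kᵢ−1)/(1+ψ(Kᵢ−1)) = 0.
Feasibility: ΣzᵢKᵢ = 1.289, Σzᵢ/Kᵢ = 1.182 — both > 1, two phases present.
Iterate (Newton) starting at ψ = 0.58:
  ψ = 0.580: g = 0.0593, g' = -0.420 → ψ = 0.721
  ψ = 0.721: g = -0.0044, g' = -0.490 → ψ = 0.712
Converged at ψ = 0.712.
Compositions from xᵢ = zᵢ/(1+ψ(Kᵢ−1)), yᵢ = Kᵢxᵢ:
  A: x = 0.198, y = 0.379
  B: x = 0.316, y = 0.439
  C: x = 0.486, y = 0.181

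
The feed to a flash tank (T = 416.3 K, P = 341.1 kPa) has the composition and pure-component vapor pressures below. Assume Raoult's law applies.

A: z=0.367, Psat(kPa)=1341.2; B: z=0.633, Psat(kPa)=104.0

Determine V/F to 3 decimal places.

V/F = 0.312

Raoult's law: Kᵢ = Pᵢˢᵃᵗ/P = Pᵢˢᵃᵗ/341.1.
  K_A = 1341.2/341.1 = 3.93198, K_B = 104.0/341.1 = 0.30490
Rachford–Rice: g(V/F) = Σ zᵢ(Kᵢ−1)/(1+V/F(Kᵢ−1)) = 0.
Feasibility: ΣzᵢKᵢ = 1.636, Σzᵢ/Kᵢ = 2.169 — both > 1, two phases present.
Iterate (Newton) starting at V/F = 0.5:
  V/F = 0.500: g = -0.2380, g' = -1.237 → V/F = 0.308
  V/F = 0.308: g = 0.0061, g' = -1.367 → V/F = 0.312
Converged at V/F = 0.312.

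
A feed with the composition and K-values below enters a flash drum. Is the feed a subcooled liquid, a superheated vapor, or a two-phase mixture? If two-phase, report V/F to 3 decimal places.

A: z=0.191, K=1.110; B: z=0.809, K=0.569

subcooled liquid

ΣzᵢKᵢ = 0.672; Σzᵢ/Kᵢ = 1.594.
Since ΣzᵢKᵢ < 1 the mixture is below its bubble point — single liquid phase.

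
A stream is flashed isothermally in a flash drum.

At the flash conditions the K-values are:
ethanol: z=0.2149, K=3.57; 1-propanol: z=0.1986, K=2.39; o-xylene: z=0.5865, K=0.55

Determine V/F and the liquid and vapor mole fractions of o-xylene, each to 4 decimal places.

Material balance + equilibrium reduce to Σ zᵢ(Kᵢ−1)/(1+V/F(Kᵢ−1)) = 0.
Feasibility: ΣzᵢKᵢ = 1.5644, Σzᵢ/Kᵢ = 1.2097 — both > 1, two phases present.
Newton–Raphson from V/F = 0.5:
  V/F = 0.5000: g = 0.06402, g' = -0.6031 → V/F = 0.6061
  V/F = 0.6061: g = 0.00283, g' = -0.5545 → V/F = 0.6113
Converged at V/F = 0.6113.
Compositions from xᵢ = zᵢ/(1+V/F(Kᵢ−1)), yᵢ = Kᵢxᵢ:
  ethanol: x = 0.0836, y = 0.2984
  1-propanol: x = 0.1074, y = 0.2566
  o-xylene: x = 0.8090, y = 0.4450

V/F = 0.6113, x_o-xylene = 0.8090, y_o-xylene = 0.4450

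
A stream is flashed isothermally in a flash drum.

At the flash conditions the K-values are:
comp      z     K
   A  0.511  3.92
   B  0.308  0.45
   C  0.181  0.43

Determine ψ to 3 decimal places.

ψ = 0.749

Rachford–Rice: g(ψ) = Σ zᵢ(Kᵢ−1)/(1+ψ(Kᵢ−1)) = 0.
g(0) = ΣzᵢKᵢ − 1 = 1.220 and g(1) = 1 − Σzᵢ/Kᵢ = -0.236, so a root lies in (0, 1).
Newton–Raphson from ψ = 0.5:
  ψ = 0.500: g = 0.2286, g' = -1.012 → ψ = 0.726
  ψ = 0.726: g = 0.0204, g' = -0.877 → ψ = 0.749
Converged at ψ = 0.749.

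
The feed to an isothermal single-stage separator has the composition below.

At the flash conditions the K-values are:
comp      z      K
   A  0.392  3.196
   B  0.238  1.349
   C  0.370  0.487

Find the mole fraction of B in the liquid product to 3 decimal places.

x_B = 0.181

Newton–Raphson from ψ = 0.5:
  ψ = 0.500: g = 0.2257, g' = -0.627 → ψ = 0.860
  ψ = 0.860: g = 0.0221, g' = -0.556 → ψ = 0.900
Converged at ψ = 0.900.
Compositions from xᵢ = zᵢ/(1+ψ(Kᵢ−1)), yᵢ = Kᵢxᵢ:
  A: x = 0.132, y = 0.421
  B: x = 0.181, y = 0.244
  C: x = 0.687, y = 0.335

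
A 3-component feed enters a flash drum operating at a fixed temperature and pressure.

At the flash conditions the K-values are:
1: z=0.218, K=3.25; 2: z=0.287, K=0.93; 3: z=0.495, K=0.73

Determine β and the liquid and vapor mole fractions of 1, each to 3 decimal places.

β = 0.721, x_1 = 0.083, y_1 = 0.270

Let β = V/F and solve Σ zᵢ(Kᵢ−1)/(1+β(Kᵢ−1)) = 0.
Check two-phase: ΣzᵢKᵢ = 1.337 > 1 and Σzᵢ/Kᵢ = 1.054 > 1, so g(0) = 0.337 > 0 and g(1) = -0.054 < 0.
Newton–Raphson from β = 0.37:
  β = 0.370: g = 0.0986, g' = -0.375 → β = 0.633
  β = 0.633: g = 0.0201, g' = -0.242 → β = 0.716
  β = 0.716: g = 0.0010, g' = -0.219 → β = 0.721
Converged at β = 0.721.
Compositions from xᵢ = zᵢ/(1+β(Kᵢ−1)), yᵢ = Kᵢxᵢ:
  1: x = 0.083, y = 0.270
  2: x = 0.302, y = 0.281
  3: x = 0.615, y = 0.449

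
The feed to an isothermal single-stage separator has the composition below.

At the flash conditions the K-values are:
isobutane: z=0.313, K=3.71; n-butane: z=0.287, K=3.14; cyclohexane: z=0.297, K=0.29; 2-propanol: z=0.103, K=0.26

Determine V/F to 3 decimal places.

V/F = 0.670

Rachford–Rice: g(V/F) = Σ zᵢ(Kᵢ−1)/(1+V/F(Kᵢ−1)) = 0.
Check two-phase: ΣzᵢKᵢ = 2.175 > 1 and Σzᵢ/Kᵢ = 1.596 > 1, so g(0) = 1.175 > 0 and g(1) = -0.596 < 0.
Iterate (Newton) starting at V/F = 0.55:
  V/F = 0.550: g = 0.1482, g' = -1.211 → V/F = 0.672
  V/F = 0.672: g = -0.0028, g' = -1.281 → V/F = 0.670
Converged at V/F = 0.670.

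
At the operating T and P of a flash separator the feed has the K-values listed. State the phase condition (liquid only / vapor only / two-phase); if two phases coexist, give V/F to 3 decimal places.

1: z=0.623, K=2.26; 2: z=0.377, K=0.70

vapor only

ΣzᵢKᵢ = 1.672; Σzᵢ/Kᵢ = 0.814.
Since Σzᵢ/Kᵢ < 1 the mixture is above its dew point — single vapor phase.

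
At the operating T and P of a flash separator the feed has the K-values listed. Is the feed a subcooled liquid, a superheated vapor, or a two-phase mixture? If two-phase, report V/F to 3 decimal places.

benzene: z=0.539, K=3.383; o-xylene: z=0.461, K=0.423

ΣzᵢKᵢ = 2.018; Σzᵢ/Kᵢ = 1.249.
Both exceed 1, so a two-phase solution exists.
Binary case is linear: z₁(K₁−1)(1+ψ(K₂−1)) + z₂(K₂−1)(1+ψ(K₁−1)) = 0
⇒ ψ = [z₁(K₁−1)+z₂(K₂−1)] / [−(K₁−1)(K₂−1)] = 1.0184/1.3750 = 0.741

two-phase, V/F = 0.741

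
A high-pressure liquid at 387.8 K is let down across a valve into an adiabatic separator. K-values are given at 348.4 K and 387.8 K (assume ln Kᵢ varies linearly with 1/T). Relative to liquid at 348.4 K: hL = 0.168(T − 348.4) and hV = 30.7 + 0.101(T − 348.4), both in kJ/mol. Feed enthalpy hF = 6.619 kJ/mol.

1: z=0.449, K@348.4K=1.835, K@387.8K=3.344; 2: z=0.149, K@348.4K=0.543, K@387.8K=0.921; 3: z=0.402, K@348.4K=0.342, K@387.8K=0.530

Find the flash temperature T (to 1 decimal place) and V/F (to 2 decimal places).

Adiabatic flash: solve Rachford–Rice at each trial T, then check hF = ψ·hV(T) + (1−ψ)·hL(T).
  T = 348.4 K: K = (1.835, 0.543, 0.342), RR gives ψ = 0.083, H_out = 2.551 kJ/mol
  T = 387.8 K: K = (3.344, 0.921, 0.530), RR gives ψ = 0.897, H_out = 31.784 kJ/mol
  T = 368.1 K: K = (2.517, 0.717, 0.431), RR gives ψ = 0.531, H_out = 18.898 kJ/mol
  T = 358.2 K: K = (2.157, 0.626, 0.385), RR gives ψ = 0.334, H_out = 11.667 kJ/mol
  T = 353.3 K: K = (1.992, 0.584, 0.363), RR gives ψ = 0.219, H_out = 7.474 kJ/mol
  T = 350.9 K: K = (1.914, 0.563, 0.353), RR gives ψ = 0.156, H_out = 5.176 kJ/mol
Linear interpolation between T = 350.9 (H_out = 5.176) and T = 353.3 (H_out = 7.474) on hF = 6.619 gives T ≈ 352.4 K, at which ψ = 0.20.

T = 352.4 K, V/F = 0.20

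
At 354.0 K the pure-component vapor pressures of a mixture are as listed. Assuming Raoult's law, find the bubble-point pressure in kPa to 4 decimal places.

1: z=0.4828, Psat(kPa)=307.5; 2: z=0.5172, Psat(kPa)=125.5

Pbub = 213.3696 kPa

At the bubble point ψ → 0, so ΣzᵢKᵢ = 1 with Kᵢ = Pᵢˢᵃᵗ/P ⇒ P = ΣzᵢPᵢˢᵃᵗ.
P = 0.4828·307.5 + 0.5172·125.5 = 213.3696 kPa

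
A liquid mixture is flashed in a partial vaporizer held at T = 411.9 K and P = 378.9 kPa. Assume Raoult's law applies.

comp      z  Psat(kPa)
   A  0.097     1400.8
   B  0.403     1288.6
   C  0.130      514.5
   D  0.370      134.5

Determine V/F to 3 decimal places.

V/F = 0.757

Raoult's law: Kᵢ = Pᵢˢᵃᵗ/P = Pᵢˢᵃᵗ/378.9.
  K_A = 1400.8/378.9 = 3.69702, K_B = 1288.6/378.9 = 3.40090, K_C = 514.5/378.9 = 1.35788, K_D = 134.5/378.9 = 0.35497
Material balance + equilibrium reduce to Σ zᵢ(Kᵢ−1)/(1+V/F(Kᵢ−1)) = 0.
Check two-phase: ΣzᵢKᵢ = 2.037 > 1 and Σzᵢ/Kᵢ = 1.283 > 1, so g(0) = 1.037 > 0 and g(1) = -0.283 < 0.
Newton iteration, V/F⁰ = 0.48:
  V/F = 0.480: g = 0.2575, g' = -0.971 → V/F = 0.745
  V/F = 0.745: g = 0.0108, g' = -0.958 → V/F = 0.757
Converged at V/F = 0.757.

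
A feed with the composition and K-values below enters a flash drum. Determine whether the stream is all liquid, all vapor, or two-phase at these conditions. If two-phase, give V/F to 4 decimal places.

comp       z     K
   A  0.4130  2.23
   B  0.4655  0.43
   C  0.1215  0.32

ΣzᵢKᵢ = 1.1600; Σzᵢ/Kᵢ = 1.6474.
Both exceed 1, so a two-phase solution exists.
Iterate (Newton) starting at ψ = 0.4:
  ψ = 0.4000: g = -0.11671, g' = -0.6405 → ψ = 0.2178
  ψ = 0.2178: g = 0.00075, g' = -0.6633 → ψ = 0.2189
Converged at ψ = 0.2189.

two-phase, V/F = 0.2189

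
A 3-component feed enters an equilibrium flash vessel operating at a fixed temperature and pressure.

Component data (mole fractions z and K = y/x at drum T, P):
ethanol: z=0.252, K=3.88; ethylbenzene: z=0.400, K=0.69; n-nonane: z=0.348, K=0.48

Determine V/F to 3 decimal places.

V/F = 0.352

Newton iteration, V/F⁰ = 0.5:
  V/F = 0.500: g = -0.0938, g' = -0.577 → V/F = 0.337
  V/F = 0.337: g = 0.0102, g' = -0.724 → V/F = 0.351
  V/F = 0.351: g = 0.0001, g' = -0.706 → V/F = 0.352
Converged at V/F = 0.352.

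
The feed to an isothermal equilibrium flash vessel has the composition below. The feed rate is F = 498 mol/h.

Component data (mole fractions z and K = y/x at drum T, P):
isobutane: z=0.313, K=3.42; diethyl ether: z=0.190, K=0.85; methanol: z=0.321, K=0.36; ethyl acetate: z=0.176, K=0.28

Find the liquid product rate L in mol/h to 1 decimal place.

Material balance + equilibrium reduce to Σ zᵢ(Kᵢ−1)/(1+V/F(Kᵢ−1)) = 0.
Feasibility: ΣzᵢKᵢ = 1.397, Σzᵢ/Kᵢ = 1.835 — both > 1, two phases present.
Newton iteration, V/F⁰ = 0.58:
  V/F = 0.580: g = -0.2604, g' = -0.924 → V/F = 0.298
  V/F = 0.298: g = -0.0051, g' = -0.972 → V/F = 0.293
Converged at V/F = 0.293.
Then V = V/F·F = 0.2929·498 = 145.9 mol/h and L = F − V = 352.1 mol/h.

L = 352.1 mol/h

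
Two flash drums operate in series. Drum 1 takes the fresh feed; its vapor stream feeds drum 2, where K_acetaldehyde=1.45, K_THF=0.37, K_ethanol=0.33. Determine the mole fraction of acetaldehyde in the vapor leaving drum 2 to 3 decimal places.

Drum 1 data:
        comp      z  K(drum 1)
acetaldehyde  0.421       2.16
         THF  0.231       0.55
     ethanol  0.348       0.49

Drum 1:
Newton–Raphson from ψ₁ = 0.3:
  ψ₁ = 0.300: g = 0.0326, g' = -0.500 → ψ₁ = 0.365
  ψ₁ = 0.365: g = 0.0006, g' = -0.483 → ψ₁ = 0.366
Converged at ψ₁ = 0.366.
Drum-1 compositions:
  acetaldehyde: x = 0.295, y = 0.638
  THF: x = 0.277, y = 0.152
  ethanol: x = 0.428, y = 0.210
Drum-2 feed = drum-1 vapor: z₂ = (0.6382, 0.1521, 0.2097).
Drum 2:
Newton–Raphson from ψ₂ = 0.46:
  ψ₂ = 0.460: g = -0.1001, g' = -0.405 → ψ₂ = 0.213
  ψ₂ = 0.213: g = -0.0125, g' = -0.316 → ψ₂ = 0.173
Converged at ψ₂ = 0.173.
  acetaldehyde: x = 0.592, y = 0.859
  THF: x = 0.171, y = 0.063
  ethanol: x = 0.237, y = 0.078

y_acetaldehyde (drum 2) = 0.859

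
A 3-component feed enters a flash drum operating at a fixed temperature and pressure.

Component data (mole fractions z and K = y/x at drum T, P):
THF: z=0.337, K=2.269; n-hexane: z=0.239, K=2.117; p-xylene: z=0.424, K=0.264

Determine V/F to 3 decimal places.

V/F = 0.431

Material balance + equilibrium reduce to Σ zᵢ(Kᵢ−1)/(1+V/F(Kᵢ−1)) = 0.
g(0) = ΣzᵢKᵢ − 1 = 0.383 and g(1) = 1 − Σzᵢ/Kᵢ = -0.867, so a root lies in (0, 1).
Iterate (Newton) starting at V/F = 0.63:
  V/F = 0.630: g = -0.1875, g' = -1.069 → V/F = 0.455
  V/F = 0.455: g = -0.0207, g' = -0.868 → V/F = 0.431
Converged at V/F = 0.431.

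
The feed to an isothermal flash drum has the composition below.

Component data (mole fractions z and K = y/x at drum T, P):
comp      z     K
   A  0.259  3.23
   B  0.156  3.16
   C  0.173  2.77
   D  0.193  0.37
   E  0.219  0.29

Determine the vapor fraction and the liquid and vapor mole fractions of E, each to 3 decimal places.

Iterate (Newton) starting at ψ = 0.5:
  ψ = 0.500: g = 0.1790, g' = -1.037 → ψ = 0.673
  ψ = 0.673: g = -0.0003, g' = -1.075 → ψ = 0.672
Converged at ψ = 0.672.
Compositions from xᵢ = zᵢ/(1+ψ(Kᵢ−1)), yᵢ = Kᵢxᵢ:
  A: x = 0.104, y = 0.335
  B: x = 0.064, y = 0.201
  C: x = 0.079, y = 0.219
  D: x = 0.335, y = 0.124
  E: x = 0.419, y = 0.121

ψ = 0.672, x_E = 0.419, y_E = 0.121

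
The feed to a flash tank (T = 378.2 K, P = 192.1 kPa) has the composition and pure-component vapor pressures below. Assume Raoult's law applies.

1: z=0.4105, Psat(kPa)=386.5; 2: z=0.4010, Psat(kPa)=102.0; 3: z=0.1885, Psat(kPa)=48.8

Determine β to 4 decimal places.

β = 0.1500

Raoult's law: Kᵢ = Pᵢˢᵃᵗ/P = Pᵢˢᵃᵗ/192.1.
  K_1 = 386.5/192.1 = 2.011973, K_2 = 102.0/192.1 = 0.530973, K_3 = 48.8/192.1 = 0.254034
Let β = V/F and solve Σ zᵢ(Kᵢ−1)/(1+β(Kᵢ−1)) = 0.
g(0) = ΣzᵢKᵢ − 1 = 0.0867 and g(1) = 1 − Σzᵢ/Kᵢ = -0.7013, so a root lies in (0, 1).
Newton–Raphson from β = 0.5:
  β = 0.5000: g = -0.19412, g' = -0.6027 → β = 0.1779
  β = 0.1779: g = -0.01531, g' = -0.5464 → β = 0.1499
  β = 0.1499: g = 0.00007, g' = -0.5520 → β = 0.1500
Converged at β = 0.1500.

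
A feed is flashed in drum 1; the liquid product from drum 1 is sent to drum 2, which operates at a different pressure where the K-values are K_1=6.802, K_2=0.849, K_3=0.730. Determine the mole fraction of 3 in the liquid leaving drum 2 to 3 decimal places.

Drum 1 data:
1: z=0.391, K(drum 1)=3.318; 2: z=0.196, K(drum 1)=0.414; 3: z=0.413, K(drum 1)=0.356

x_3 (drum 2) = 0.680

Drum 1:
Iterate (Newton) starting at ψ₁ = 0.5:
  ψ₁ = 0.500: g = -0.1349, g' = -0.958 → ψ₁ = 0.359
  ψ₁ = 0.359: g = 0.0031, g' = -1.023 → ψ₁ = 0.362
Converged at ψ₁ = 0.362.
Drum-1 compositions:
  1: x = 0.213, y = 0.705
  2: x = 0.249, y = 0.103
  3: x = 0.539, y = 0.192
Drum-2 feed = drum-1 liquid: z₂ = (0.2125, 0.2488, 0.5386).
Drum 2:
Iterate (Newton) starting at ψ₂ = 0.5:
  ψ₂ = 0.500: g = 0.1074, g' = -0.529 → ψ₂ = 0.703
  ψ₂ = 0.703: g = 0.0213, g' = -0.344 → ψ₂ = 0.765
  ψ₂ = 0.765: g = 0.0011, g' = -0.312 → ψ₂ = 0.768
Converged at ψ₂ = 0.768.
  1: x = 0.039, y = 0.265
  2: x = 0.281, y = 0.239
  3: x = 0.680, y = 0.496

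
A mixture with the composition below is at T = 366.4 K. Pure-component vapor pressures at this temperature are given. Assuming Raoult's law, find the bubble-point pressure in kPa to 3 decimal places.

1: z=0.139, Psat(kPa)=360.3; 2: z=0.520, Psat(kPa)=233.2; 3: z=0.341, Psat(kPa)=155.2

At the bubble point ψ → 0, so ΣzᵢKᵢ = 1 with Kᵢ = Pᵢˢᵃᵗ/P ⇒ P = ΣzᵢPᵢˢᵃᵗ.
P = 0.139·360.3 + 0.520·233.2 + 0.341·155.2 = 224.269 kPa

Pbub = 224.269 kPa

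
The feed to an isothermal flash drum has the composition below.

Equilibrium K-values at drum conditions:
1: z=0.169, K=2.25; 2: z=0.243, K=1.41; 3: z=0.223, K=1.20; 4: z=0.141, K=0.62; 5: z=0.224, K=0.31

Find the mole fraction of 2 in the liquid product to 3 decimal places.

Material balance + equilibrium reduce to Σ zᵢ(Kᵢ−1)/(1+β(Kᵢ−1)) = 0.
g(0) = ΣzᵢKᵢ − 1 = 0.147 and g(1) = 1 − Σzᵢ/Kᵢ = -0.383, so a root lies in (0, 1).
Iterate (Newton) starting at β = 0.5:
  β = 0.500: g = -0.0489, g' = -0.415 → β = 0.382
  β = 0.382: g = -0.0021, g' = -0.384 → β = 0.377
Converged at β = 0.377.
Compositions from xᵢ = zᵢ/(1+β(Kᵢ−1)), yᵢ = Kᵢxᵢ:
  1: x = 0.115, y = 0.259
  2: x = 0.210, y = 0.297
  3: x = 0.207, y = 0.249
  4: x = 0.165, y = 0.102
  5: x = 0.303, y = 0.094

x_2 = 0.210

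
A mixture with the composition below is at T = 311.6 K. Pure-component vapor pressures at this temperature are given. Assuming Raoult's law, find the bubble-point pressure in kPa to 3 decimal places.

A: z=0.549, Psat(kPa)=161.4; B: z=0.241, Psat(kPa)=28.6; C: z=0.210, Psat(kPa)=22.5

Pbub = 100.226 kPa

At the bubble point ψ → 0, so ΣzᵢKᵢ = 1 with Kᵢ = Pᵢˢᵃᵗ/P ⇒ P = ΣzᵢPᵢˢᵃᵗ.
P = 0.549·161.4 + 0.241·28.6 + 0.210·22.5 = 100.226 kPa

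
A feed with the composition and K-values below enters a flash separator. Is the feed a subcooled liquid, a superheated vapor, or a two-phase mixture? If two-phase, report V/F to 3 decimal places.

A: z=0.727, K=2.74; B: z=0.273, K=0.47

superheated vapor

ΣzᵢKᵢ = 2.120; Σzᵢ/Kᵢ = 0.846.
Since Σzᵢ/Kᵢ < 1 the mixture is above its dew point — single vapor phase.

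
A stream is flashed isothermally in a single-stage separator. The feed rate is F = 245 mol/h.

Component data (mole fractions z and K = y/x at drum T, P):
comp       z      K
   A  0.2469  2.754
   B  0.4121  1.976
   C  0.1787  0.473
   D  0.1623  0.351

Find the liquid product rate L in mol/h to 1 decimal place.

L = 40.7 mol/h

Rachford–Rice: g(ψ) = Σ zᵢ(Kᵢ−1)/(1+ψ(Kᵢ−1)) = 0.
g(0) = ΣzᵢKᵢ − 1 = 0.6358 and g(1) = 1 − Σzᵢ/Kᵢ = -0.1384, so a root lies in (0, 1).
Iterate (Newton) starting at ψ = 0.5:
  ψ = 0.5000: g = 0.21722, g' = -0.6342 → ψ = 0.8425
  ψ = 0.8425: g = -0.00630, g' = -0.7353 → ψ = 0.8339
Converged at ψ = 0.8339.
Then V = ψ·F = 0.8339·245 = 204.3 mol/h and L = F − V = 40.7 mol/h.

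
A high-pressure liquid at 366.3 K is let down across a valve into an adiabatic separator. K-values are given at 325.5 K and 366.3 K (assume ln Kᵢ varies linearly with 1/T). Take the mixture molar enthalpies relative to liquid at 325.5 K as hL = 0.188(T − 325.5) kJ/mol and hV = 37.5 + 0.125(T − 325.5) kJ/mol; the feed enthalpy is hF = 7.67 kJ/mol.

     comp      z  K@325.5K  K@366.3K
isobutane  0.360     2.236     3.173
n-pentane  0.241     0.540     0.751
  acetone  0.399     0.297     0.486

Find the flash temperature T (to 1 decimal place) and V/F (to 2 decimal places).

Adiabatic flash: solve Rachford–Rice at each trial T, then check hF = ψ·hV(T) + (1−ψ)·hL(T).
  T = 325.5 K: K = (2.236, 0.540, 0.297), RR gives ψ = 0.070, H_out = 2.623 kJ/mol
  T = 366.3 K: K = (3.173, 0.751, 0.486), RR gives ψ = 0.552, H_out = 26.937 kJ/mol
  T = 345.9 K: K = (2.691, 0.643, 0.385), RR gives ψ = 0.310, H_out = 15.052 kJ/mol
  T = 335.7 K: K = (2.460, 0.591, 0.340), RR gives ψ = 0.194, H_out = 9.084 kJ/mol
  T = 330.6 K: K = (2.347, 0.565, 0.318), RR gives ψ = 0.134, H_out = 5.942 kJ/mol
  T = 333.1 K: K = (2.402, 0.578, 0.329), RR gives ψ = 0.164, H_out = 7.500 kJ/mol
  T = 334.4 K: K = (2.431, 0.584, 0.334), RR gives ψ = 0.179, H_out = 8.296 kJ/mol
Linear interpolation between T = 333.1 (H_out = 7.500) and T = 334.4 (H_out = 8.296) on hF = 7.67 gives T ≈ 333.4 K, at which ψ = 0.17.

T = 333.4 K, V/F = 0.17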